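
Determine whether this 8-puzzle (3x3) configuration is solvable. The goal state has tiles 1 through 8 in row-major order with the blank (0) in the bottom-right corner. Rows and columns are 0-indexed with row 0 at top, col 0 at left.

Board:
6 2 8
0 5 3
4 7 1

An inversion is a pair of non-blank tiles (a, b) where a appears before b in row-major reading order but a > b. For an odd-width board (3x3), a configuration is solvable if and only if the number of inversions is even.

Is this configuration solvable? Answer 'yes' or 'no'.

Inversions (pairs i<j in row-major order where tile[i] > tile[j] > 0): 17
17 is odd, so the puzzle is not solvable.

Answer: no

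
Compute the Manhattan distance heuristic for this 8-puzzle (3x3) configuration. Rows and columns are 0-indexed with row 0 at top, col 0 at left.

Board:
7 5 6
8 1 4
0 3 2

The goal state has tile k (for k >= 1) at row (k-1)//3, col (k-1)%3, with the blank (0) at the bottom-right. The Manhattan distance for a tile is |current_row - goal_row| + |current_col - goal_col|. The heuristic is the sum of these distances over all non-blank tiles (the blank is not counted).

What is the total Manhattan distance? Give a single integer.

Answer: 16

Derivation:
Tile 7: (0,0)->(2,0) = 2
Tile 5: (0,1)->(1,1) = 1
Tile 6: (0,2)->(1,2) = 1
Tile 8: (1,0)->(2,1) = 2
Tile 1: (1,1)->(0,0) = 2
Tile 4: (1,2)->(1,0) = 2
Tile 3: (2,1)->(0,2) = 3
Tile 2: (2,2)->(0,1) = 3
Sum: 2 + 1 + 1 + 2 + 2 + 2 + 3 + 3 = 16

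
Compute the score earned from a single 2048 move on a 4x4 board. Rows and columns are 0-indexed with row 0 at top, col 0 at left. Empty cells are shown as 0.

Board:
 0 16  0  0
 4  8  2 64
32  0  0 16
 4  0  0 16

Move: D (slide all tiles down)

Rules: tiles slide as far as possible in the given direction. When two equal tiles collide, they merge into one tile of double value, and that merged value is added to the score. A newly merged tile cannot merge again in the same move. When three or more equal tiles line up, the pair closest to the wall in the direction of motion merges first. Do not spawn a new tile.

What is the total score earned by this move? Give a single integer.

Slide down:
col 0: [0, 4, 32, 4] -> [0, 4, 32, 4]  score +0 (running 0)
col 1: [16, 8, 0, 0] -> [0, 0, 16, 8]  score +0 (running 0)
col 2: [0, 2, 0, 0] -> [0, 0, 0, 2]  score +0 (running 0)
col 3: [0, 64, 16, 16] -> [0, 0, 64, 32]  score +32 (running 32)
Board after move:
 0  0  0  0
 4  0  0  0
32 16  0 64
 4  8  2 32

Answer: 32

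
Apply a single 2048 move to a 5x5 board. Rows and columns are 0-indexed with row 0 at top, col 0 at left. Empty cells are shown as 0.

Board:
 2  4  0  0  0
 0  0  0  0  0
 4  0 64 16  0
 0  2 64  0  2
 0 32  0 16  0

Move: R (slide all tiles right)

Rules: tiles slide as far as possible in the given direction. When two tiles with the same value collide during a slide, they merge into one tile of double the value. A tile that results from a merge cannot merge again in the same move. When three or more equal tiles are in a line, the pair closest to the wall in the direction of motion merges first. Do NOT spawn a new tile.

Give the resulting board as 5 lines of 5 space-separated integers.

Slide right:
row 0: [2, 4, 0, 0, 0] -> [0, 0, 0, 2, 4]
row 1: [0, 0, 0, 0, 0] -> [0, 0, 0, 0, 0]
row 2: [4, 0, 64, 16, 0] -> [0, 0, 4, 64, 16]
row 3: [0, 2, 64, 0, 2] -> [0, 0, 2, 64, 2]
row 4: [0, 32, 0, 16, 0] -> [0, 0, 0, 32, 16]

Answer:  0  0  0  2  4
 0  0  0  0  0
 0  0  4 64 16
 0  0  2 64  2
 0  0  0 32 16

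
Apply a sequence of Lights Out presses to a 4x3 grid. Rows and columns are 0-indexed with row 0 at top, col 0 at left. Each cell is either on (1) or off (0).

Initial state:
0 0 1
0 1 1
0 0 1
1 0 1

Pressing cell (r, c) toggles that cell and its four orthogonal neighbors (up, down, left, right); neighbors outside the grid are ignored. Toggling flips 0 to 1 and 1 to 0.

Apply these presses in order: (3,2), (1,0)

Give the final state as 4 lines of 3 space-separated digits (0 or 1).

Answer: 1 0 1
1 0 1
1 0 0
1 1 0

Derivation:
After press 1 at (3,2):
0 0 1
0 1 1
0 0 0
1 1 0

After press 2 at (1,0):
1 0 1
1 0 1
1 0 0
1 1 0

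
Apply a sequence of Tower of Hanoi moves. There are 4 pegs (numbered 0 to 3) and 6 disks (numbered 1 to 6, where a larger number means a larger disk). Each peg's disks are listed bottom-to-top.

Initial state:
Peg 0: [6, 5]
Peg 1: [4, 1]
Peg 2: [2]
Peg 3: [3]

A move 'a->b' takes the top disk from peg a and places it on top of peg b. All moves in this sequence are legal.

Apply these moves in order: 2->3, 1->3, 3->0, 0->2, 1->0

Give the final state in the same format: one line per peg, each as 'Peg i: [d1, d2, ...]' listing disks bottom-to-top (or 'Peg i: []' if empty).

After move 1 (2->3):
Peg 0: [6, 5]
Peg 1: [4, 1]
Peg 2: []
Peg 3: [3, 2]

After move 2 (1->3):
Peg 0: [6, 5]
Peg 1: [4]
Peg 2: []
Peg 3: [3, 2, 1]

After move 3 (3->0):
Peg 0: [6, 5, 1]
Peg 1: [4]
Peg 2: []
Peg 3: [3, 2]

After move 4 (0->2):
Peg 0: [6, 5]
Peg 1: [4]
Peg 2: [1]
Peg 3: [3, 2]

After move 5 (1->0):
Peg 0: [6, 5, 4]
Peg 1: []
Peg 2: [1]
Peg 3: [3, 2]

Answer: Peg 0: [6, 5, 4]
Peg 1: []
Peg 2: [1]
Peg 3: [3, 2]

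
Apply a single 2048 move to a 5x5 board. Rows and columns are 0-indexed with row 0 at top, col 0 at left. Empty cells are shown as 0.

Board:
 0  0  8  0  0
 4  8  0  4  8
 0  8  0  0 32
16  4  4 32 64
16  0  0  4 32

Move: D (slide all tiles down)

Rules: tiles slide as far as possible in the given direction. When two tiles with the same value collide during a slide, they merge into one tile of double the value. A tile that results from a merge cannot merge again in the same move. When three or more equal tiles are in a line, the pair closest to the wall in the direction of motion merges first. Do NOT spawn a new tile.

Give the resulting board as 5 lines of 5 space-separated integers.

Slide down:
col 0: [0, 4, 0, 16, 16] -> [0, 0, 0, 4, 32]
col 1: [0, 8, 8, 4, 0] -> [0, 0, 0, 16, 4]
col 2: [8, 0, 0, 4, 0] -> [0, 0, 0, 8, 4]
col 3: [0, 4, 0, 32, 4] -> [0, 0, 4, 32, 4]
col 4: [0, 8, 32, 64, 32] -> [0, 8, 32, 64, 32]

Answer:  0  0  0  0  0
 0  0  0  0  8
 0  0  0  4 32
 4 16  8 32 64
32  4  4  4 32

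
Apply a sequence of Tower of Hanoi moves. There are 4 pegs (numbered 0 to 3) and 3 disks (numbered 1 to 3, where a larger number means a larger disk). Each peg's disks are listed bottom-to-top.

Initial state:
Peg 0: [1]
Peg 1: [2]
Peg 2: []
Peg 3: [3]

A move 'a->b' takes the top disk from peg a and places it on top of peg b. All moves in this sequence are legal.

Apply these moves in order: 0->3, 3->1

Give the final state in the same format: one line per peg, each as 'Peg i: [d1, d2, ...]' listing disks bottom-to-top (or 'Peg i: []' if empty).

Answer: Peg 0: []
Peg 1: [2, 1]
Peg 2: []
Peg 3: [3]

Derivation:
After move 1 (0->3):
Peg 0: []
Peg 1: [2]
Peg 2: []
Peg 3: [3, 1]

After move 2 (3->1):
Peg 0: []
Peg 1: [2, 1]
Peg 2: []
Peg 3: [3]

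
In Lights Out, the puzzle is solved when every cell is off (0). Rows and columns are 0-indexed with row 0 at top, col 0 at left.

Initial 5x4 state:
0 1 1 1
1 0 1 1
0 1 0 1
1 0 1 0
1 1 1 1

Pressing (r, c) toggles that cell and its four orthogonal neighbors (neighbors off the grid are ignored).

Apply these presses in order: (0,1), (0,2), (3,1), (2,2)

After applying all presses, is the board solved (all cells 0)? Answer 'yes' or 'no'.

Answer: no

Derivation:
After press 1 at (0,1):
1 0 0 1
1 1 1 1
0 1 0 1
1 0 1 0
1 1 1 1

After press 2 at (0,2):
1 1 1 0
1 1 0 1
0 1 0 1
1 0 1 0
1 1 1 1

After press 3 at (3,1):
1 1 1 0
1 1 0 1
0 0 0 1
0 1 0 0
1 0 1 1

After press 4 at (2,2):
1 1 1 0
1 1 1 1
0 1 1 0
0 1 1 0
1 0 1 1

Lights still on: 14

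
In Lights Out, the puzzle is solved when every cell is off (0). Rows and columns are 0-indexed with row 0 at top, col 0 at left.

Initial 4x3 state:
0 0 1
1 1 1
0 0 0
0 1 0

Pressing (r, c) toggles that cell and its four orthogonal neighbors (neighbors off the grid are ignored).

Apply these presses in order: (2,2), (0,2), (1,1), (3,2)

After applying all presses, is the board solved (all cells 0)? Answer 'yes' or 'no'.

After press 1 at (2,2):
0 0 1
1 1 0
0 1 1
0 1 1

After press 2 at (0,2):
0 1 0
1 1 1
0 1 1
0 1 1

After press 3 at (1,1):
0 0 0
0 0 0
0 0 1
0 1 1

After press 4 at (3,2):
0 0 0
0 0 0
0 0 0
0 0 0

Lights still on: 0

Answer: yes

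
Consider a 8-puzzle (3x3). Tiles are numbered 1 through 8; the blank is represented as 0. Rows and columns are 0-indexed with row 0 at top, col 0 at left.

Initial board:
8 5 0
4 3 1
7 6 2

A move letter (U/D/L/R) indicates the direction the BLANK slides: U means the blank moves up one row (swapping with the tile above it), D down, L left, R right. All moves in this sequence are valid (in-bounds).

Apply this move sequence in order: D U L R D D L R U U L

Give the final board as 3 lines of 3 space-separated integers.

After move 1 (D):
8 5 1
4 3 0
7 6 2

After move 2 (U):
8 5 0
4 3 1
7 6 2

After move 3 (L):
8 0 5
4 3 1
7 6 2

After move 4 (R):
8 5 0
4 3 1
7 6 2

After move 5 (D):
8 5 1
4 3 0
7 6 2

After move 6 (D):
8 5 1
4 3 2
7 6 0

After move 7 (L):
8 5 1
4 3 2
7 0 6

After move 8 (R):
8 5 1
4 3 2
7 6 0

After move 9 (U):
8 5 1
4 3 0
7 6 2

After move 10 (U):
8 5 0
4 3 1
7 6 2

After move 11 (L):
8 0 5
4 3 1
7 6 2

Answer: 8 0 5
4 3 1
7 6 2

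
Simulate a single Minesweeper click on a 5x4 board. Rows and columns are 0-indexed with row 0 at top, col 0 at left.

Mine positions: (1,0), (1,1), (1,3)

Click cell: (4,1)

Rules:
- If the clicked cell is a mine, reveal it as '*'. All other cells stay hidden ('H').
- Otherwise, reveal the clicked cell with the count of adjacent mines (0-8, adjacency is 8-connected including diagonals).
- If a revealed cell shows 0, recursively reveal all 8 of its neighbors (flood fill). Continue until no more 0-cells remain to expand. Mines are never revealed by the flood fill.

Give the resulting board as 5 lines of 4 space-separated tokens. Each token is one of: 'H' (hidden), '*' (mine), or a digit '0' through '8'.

H H H H
H H H H
2 2 2 1
0 0 0 0
0 0 0 0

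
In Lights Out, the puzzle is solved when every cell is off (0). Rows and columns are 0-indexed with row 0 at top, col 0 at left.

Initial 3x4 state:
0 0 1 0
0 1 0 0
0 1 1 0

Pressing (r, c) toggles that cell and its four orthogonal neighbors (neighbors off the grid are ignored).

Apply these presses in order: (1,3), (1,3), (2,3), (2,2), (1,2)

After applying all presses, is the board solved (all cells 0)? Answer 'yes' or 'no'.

After press 1 at (1,3):
0 0 1 1
0 1 1 1
0 1 1 1

After press 2 at (1,3):
0 0 1 0
0 1 0 0
0 1 1 0

After press 3 at (2,3):
0 0 1 0
0 1 0 1
0 1 0 1

After press 4 at (2,2):
0 0 1 0
0 1 1 1
0 0 1 0

After press 5 at (1,2):
0 0 0 0
0 0 0 0
0 0 0 0

Lights still on: 0

Answer: yes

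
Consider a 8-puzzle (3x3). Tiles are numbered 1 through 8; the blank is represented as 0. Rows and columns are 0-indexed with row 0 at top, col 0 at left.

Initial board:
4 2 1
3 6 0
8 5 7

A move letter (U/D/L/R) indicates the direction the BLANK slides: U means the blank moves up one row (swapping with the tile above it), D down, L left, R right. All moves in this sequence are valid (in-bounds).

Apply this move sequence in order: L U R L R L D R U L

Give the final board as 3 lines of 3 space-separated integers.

After move 1 (L):
4 2 1
3 0 6
8 5 7

After move 2 (U):
4 0 1
3 2 6
8 5 7

After move 3 (R):
4 1 0
3 2 6
8 5 7

After move 4 (L):
4 0 1
3 2 6
8 5 7

After move 5 (R):
4 1 0
3 2 6
8 5 7

After move 6 (L):
4 0 1
3 2 6
8 5 7

After move 7 (D):
4 2 1
3 0 6
8 5 7

After move 8 (R):
4 2 1
3 6 0
8 5 7

After move 9 (U):
4 2 0
3 6 1
8 5 7

After move 10 (L):
4 0 2
3 6 1
8 5 7

Answer: 4 0 2
3 6 1
8 5 7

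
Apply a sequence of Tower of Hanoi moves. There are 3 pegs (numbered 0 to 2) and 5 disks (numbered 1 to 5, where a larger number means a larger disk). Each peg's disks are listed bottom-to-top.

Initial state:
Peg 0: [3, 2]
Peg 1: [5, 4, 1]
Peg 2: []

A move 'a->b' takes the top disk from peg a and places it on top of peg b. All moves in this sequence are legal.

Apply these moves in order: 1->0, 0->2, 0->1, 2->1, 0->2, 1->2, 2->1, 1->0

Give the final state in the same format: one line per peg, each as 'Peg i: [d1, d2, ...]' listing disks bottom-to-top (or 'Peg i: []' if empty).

Answer: Peg 0: [1]
Peg 1: [5, 4, 2]
Peg 2: [3]

Derivation:
After move 1 (1->0):
Peg 0: [3, 2, 1]
Peg 1: [5, 4]
Peg 2: []

After move 2 (0->2):
Peg 0: [3, 2]
Peg 1: [5, 4]
Peg 2: [1]

After move 3 (0->1):
Peg 0: [3]
Peg 1: [5, 4, 2]
Peg 2: [1]

After move 4 (2->1):
Peg 0: [3]
Peg 1: [5, 4, 2, 1]
Peg 2: []

After move 5 (0->2):
Peg 0: []
Peg 1: [5, 4, 2, 1]
Peg 2: [3]

After move 6 (1->2):
Peg 0: []
Peg 1: [5, 4, 2]
Peg 2: [3, 1]

After move 7 (2->1):
Peg 0: []
Peg 1: [5, 4, 2, 1]
Peg 2: [3]

After move 8 (1->0):
Peg 0: [1]
Peg 1: [5, 4, 2]
Peg 2: [3]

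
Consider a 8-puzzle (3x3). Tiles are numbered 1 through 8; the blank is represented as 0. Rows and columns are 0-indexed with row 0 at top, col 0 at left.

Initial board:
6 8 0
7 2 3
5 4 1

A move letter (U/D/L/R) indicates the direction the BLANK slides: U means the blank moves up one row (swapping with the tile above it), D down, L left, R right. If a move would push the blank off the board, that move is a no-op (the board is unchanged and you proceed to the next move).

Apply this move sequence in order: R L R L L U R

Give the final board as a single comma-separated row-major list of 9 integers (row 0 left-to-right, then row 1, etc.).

After move 1 (R):
6 8 0
7 2 3
5 4 1

After move 2 (L):
6 0 8
7 2 3
5 4 1

After move 3 (R):
6 8 0
7 2 3
5 4 1

After move 4 (L):
6 0 8
7 2 3
5 4 1

After move 5 (L):
0 6 8
7 2 3
5 4 1

After move 6 (U):
0 6 8
7 2 3
5 4 1

After move 7 (R):
6 0 8
7 2 3
5 4 1

Answer: 6, 0, 8, 7, 2, 3, 5, 4, 1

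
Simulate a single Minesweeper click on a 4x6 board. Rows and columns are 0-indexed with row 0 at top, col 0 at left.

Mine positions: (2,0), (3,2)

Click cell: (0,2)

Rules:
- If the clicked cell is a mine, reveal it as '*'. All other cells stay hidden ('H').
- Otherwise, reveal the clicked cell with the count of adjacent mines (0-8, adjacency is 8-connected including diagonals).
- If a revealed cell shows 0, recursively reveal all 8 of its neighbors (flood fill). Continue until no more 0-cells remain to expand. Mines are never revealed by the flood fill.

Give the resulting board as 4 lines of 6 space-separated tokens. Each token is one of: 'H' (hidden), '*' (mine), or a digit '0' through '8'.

0 0 0 0 0 0
1 1 0 0 0 0
H 2 1 1 0 0
H H H 1 0 0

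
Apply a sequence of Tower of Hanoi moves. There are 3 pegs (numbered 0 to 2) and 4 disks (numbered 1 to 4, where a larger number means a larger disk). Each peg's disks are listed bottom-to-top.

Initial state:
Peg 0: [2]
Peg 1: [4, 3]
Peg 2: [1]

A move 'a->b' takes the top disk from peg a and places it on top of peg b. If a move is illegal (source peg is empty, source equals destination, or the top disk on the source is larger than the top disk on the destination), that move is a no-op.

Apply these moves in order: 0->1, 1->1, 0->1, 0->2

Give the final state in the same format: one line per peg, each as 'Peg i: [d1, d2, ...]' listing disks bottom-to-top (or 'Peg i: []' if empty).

After move 1 (0->1):
Peg 0: []
Peg 1: [4, 3, 2]
Peg 2: [1]

After move 2 (1->1):
Peg 0: []
Peg 1: [4, 3, 2]
Peg 2: [1]

After move 3 (0->1):
Peg 0: []
Peg 1: [4, 3, 2]
Peg 2: [1]

After move 4 (0->2):
Peg 0: []
Peg 1: [4, 3, 2]
Peg 2: [1]

Answer: Peg 0: []
Peg 1: [4, 3, 2]
Peg 2: [1]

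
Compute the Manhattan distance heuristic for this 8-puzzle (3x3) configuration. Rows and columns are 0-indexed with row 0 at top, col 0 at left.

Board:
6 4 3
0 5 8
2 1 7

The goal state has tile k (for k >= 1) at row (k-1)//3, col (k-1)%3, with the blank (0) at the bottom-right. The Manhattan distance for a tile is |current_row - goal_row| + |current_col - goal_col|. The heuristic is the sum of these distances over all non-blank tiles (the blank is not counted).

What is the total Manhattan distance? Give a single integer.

Tile 6: at (0,0), goal (1,2), distance |0-1|+|0-2| = 3
Tile 4: at (0,1), goal (1,0), distance |0-1|+|1-0| = 2
Tile 3: at (0,2), goal (0,2), distance |0-0|+|2-2| = 0
Tile 5: at (1,1), goal (1,1), distance |1-1|+|1-1| = 0
Tile 8: at (1,2), goal (2,1), distance |1-2|+|2-1| = 2
Tile 2: at (2,0), goal (0,1), distance |2-0|+|0-1| = 3
Tile 1: at (2,1), goal (0,0), distance |2-0|+|1-0| = 3
Tile 7: at (2,2), goal (2,0), distance |2-2|+|2-0| = 2
Sum: 3 + 2 + 0 + 0 + 2 + 3 + 3 + 2 = 15

Answer: 15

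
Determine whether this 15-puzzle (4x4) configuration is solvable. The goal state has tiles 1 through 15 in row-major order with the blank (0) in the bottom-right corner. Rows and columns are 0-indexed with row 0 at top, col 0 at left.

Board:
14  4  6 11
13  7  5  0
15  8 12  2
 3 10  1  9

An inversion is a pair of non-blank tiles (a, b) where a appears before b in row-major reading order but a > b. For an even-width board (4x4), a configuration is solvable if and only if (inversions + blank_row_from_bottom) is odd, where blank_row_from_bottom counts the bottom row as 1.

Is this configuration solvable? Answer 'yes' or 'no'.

Inversions: 63
Blank is in row 1 (0-indexed from top), which is row 3 counting from the bottom (bottom = 1).
63 + 3 = 66, which is even, so the puzzle is not solvable.

Answer: no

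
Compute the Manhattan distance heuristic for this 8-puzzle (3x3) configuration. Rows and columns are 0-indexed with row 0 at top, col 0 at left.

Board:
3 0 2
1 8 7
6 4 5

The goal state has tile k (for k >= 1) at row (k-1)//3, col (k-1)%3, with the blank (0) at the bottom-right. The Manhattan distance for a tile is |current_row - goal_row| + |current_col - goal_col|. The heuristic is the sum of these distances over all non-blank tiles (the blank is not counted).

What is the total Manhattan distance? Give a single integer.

Tile 3: (0,0)->(0,2) = 2
Tile 2: (0,2)->(0,1) = 1
Tile 1: (1,0)->(0,0) = 1
Tile 8: (1,1)->(2,1) = 1
Tile 7: (1,2)->(2,0) = 3
Tile 6: (2,0)->(1,2) = 3
Tile 4: (2,1)->(1,0) = 2
Tile 5: (2,2)->(1,1) = 2
Sum: 2 + 1 + 1 + 1 + 3 + 3 + 2 + 2 = 15

Answer: 15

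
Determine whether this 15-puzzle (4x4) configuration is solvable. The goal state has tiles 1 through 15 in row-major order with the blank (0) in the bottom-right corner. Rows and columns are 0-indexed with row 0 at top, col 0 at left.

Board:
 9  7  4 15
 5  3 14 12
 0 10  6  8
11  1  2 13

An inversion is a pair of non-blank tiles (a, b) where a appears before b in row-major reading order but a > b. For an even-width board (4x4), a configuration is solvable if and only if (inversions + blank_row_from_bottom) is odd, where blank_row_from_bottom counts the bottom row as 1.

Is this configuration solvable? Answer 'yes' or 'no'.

Inversions: 57
Blank is in row 2 (0-indexed from top), which is row 2 counting from the bottom (bottom = 1).
57 + 2 = 59, which is odd, so the puzzle is solvable.

Answer: yes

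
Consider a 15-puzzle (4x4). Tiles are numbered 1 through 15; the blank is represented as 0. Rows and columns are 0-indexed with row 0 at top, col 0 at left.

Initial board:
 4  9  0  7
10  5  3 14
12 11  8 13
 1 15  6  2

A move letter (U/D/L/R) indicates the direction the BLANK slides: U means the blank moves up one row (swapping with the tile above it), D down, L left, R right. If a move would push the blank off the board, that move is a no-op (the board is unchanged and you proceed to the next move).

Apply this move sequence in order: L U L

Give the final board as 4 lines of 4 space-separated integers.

Answer:  0  4  9  7
10  5  3 14
12 11  8 13
 1 15  6  2

Derivation:
After move 1 (L):
 4  0  9  7
10  5  3 14
12 11  8 13
 1 15  6  2

After move 2 (U):
 4  0  9  7
10  5  3 14
12 11  8 13
 1 15  6  2

After move 3 (L):
 0  4  9  7
10  5  3 14
12 11  8 13
 1 15  6  2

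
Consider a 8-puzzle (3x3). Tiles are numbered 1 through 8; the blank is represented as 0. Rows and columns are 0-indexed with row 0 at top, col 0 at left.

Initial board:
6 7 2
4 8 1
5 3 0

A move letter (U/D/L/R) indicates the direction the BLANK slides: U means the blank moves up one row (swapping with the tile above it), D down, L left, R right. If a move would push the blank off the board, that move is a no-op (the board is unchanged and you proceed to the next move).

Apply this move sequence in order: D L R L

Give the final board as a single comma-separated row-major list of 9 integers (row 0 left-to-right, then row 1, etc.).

Answer: 6, 7, 2, 4, 8, 1, 5, 0, 3

Derivation:
After move 1 (D):
6 7 2
4 8 1
5 3 0

After move 2 (L):
6 7 2
4 8 1
5 0 3

After move 3 (R):
6 7 2
4 8 1
5 3 0

After move 4 (L):
6 7 2
4 8 1
5 0 3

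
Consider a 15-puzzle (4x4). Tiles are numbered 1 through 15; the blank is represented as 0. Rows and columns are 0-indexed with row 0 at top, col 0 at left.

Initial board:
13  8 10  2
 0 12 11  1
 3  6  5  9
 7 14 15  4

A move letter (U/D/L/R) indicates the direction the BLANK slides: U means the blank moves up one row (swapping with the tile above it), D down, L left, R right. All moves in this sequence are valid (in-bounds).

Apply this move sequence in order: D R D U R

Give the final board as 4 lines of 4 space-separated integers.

After move 1 (D):
13  8 10  2
 3 12 11  1
 0  6  5  9
 7 14 15  4

After move 2 (R):
13  8 10  2
 3 12 11  1
 6  0  5  9
 7 14 15  4

After move 3 (D):
13  8 10  2
 3 12 11  1
 6 14  5  9
 7  0 15  4

After move 4 (U):
13  8 10  2
 3 12 11  1
 6  0  5  9
 7 14 15  4

After move 5 (R):
13  8 10  2
 3 12 11  1
 6  5  0  9
 7 14 15  4

Answer: 13  8 10  2
 3 12 11  1
 6  5  0  9
 7 14 15  4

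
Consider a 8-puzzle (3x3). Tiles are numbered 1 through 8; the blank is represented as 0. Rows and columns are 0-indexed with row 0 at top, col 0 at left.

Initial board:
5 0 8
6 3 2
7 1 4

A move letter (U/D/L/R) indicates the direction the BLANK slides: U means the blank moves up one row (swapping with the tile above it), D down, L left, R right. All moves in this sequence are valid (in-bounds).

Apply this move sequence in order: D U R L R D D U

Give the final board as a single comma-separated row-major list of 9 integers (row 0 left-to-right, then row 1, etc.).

Answer: 5, 8, 2, 6, 3, 0, 7, 1, 4

Derivation:
After move 1 (D):
5 3 8
6 0 2
7 1 4

After move 2 (U):
5 0 8
6 3 2
7 1 4

After move 3 (R):
5 8 0
6 3 2
7 1 4

After move 4 (L):
5 0 8
6 3 2
7 1 4

After move 5 (R):
5 8 0
6 3 2
7 1 4

After move 6 (D):
5 8 2
6 3 0
7 1 4

After move 7 (D):
5 8 2
6 3 4
7 1 0

After move 8 (U):
5 8 2
6 3 0
7 1 4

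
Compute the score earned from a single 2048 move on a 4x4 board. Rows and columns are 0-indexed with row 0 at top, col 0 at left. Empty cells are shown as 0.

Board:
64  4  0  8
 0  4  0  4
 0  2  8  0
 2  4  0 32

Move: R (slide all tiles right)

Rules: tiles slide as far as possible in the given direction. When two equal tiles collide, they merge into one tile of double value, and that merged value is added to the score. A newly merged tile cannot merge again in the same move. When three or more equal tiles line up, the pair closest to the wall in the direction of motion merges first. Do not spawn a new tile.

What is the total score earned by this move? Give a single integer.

Slide right:
row 0: [64, 4, 0, 8] -> [0, 64, 4, 8]  score +0 (running 0)
row 1: [0, 4, 0, 4] -> [0, 0, 0, 8]  score +8 (running 8)
row 2: [0, 2, 8, 0] -> [0, 0, 2, 8]  score +0 (running 8)
row 3: [2, 4, 0, 32] -> [0, 2, 4, 32]  score +0 (running 8)
Board after move:
 0 64  4  8
 0  0  0  8
 0  0  2  8
 0  2  4 32

Answer: 8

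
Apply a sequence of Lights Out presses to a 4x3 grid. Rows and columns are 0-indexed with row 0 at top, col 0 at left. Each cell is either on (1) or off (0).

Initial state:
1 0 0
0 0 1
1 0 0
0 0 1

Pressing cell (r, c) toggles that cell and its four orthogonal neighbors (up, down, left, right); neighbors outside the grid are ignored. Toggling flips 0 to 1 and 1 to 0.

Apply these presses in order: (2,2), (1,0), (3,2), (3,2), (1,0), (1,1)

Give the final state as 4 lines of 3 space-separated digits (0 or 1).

Answer: 1 1 0
1 1 1
1 0 1
0 0 0

Derivation:
After press 1 at (2,2):
1 0 0
0 0 0
1 1 1
0 0 0

After press 2 at (1,0):
0 0 0
1 1 0
0 1 1
0 0 0

After press 3 at (3,2):
0 0 0
1 1 0
0 1 0
0 1 1

After press 4 at (3,2):
0 0 0
1 1 0
0 1 1
0 0 0

After press 5 at (1,0):
1 0 0
0 0 0
1 1 1
0 0 0

After press 6 at (1,1):
1 1 0
1 1 1
1 0 1
0 0 0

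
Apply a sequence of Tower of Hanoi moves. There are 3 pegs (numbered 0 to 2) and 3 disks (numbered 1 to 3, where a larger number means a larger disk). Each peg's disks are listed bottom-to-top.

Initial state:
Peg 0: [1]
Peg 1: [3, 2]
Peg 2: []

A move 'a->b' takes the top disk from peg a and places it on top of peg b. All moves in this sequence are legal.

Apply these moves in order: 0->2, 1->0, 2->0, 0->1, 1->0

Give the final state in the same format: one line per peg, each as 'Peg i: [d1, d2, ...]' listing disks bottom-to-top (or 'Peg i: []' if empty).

After move 1 (0->2):
Peg 0: []
Peg 1: [3, 2]
Peg 2: [1]

After move 2 (1->0):
Peg 0: [2]
Peg 1: [3]
Peg 2: [1]

After move 3 (2->0):
Peg 0: [2, 1]
Peg 1: [3]
Peg 2: []

After move 4 (0->1):
Peg 0: [2]
Peg 1: [3, 1]
Peg 2: []

After move 5 (1->0):
Peg 0: [2, 1]
Peg 1: [3]
Peg 2: []

Answer: Peg 0: [2, 1]
Peg 1: [3]
Peg 2: []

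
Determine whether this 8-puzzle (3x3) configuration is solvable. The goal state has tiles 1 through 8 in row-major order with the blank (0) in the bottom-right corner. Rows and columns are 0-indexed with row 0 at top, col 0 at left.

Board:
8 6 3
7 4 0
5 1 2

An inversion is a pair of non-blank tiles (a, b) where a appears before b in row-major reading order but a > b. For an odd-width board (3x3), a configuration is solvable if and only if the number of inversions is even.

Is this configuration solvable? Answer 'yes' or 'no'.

Answer: yes

Derivation:
Inversions (pairs i<j in row-major order where tile[i] > tile[j] > 0): 22
22 is even, so the puzzle is solvable.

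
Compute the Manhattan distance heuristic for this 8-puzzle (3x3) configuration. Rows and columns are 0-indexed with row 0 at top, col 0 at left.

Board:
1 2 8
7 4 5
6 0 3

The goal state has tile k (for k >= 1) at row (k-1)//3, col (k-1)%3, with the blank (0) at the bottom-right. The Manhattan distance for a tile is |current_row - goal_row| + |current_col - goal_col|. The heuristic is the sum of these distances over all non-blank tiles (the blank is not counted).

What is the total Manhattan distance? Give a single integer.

Answer: 11

Derivation:
Tile 1: at (0,0), goal (0,0), distance |0-0|+|0-0| = 0
Tile 2: at (0,1), goal (0,1), distance |0-0|+|1-1| = 0
Tile 8: at (0,2), goal (2,1), distance |0-2|+|2-1| = 3
Tile 7: at (1,0), goal (2,0), distance |1-2|+|0-0| = 1
Tile 4: at (1,1), goal (1,0), distance |1-1|+|1-0| = 1
Tile 5: at (1,2), goal (1,1), distance |1-1|+|2-1| = 1
Tile 6: at (2,0), goal (1,2), distance |2-1|+|0-2| = 3
Tile 3: at (2,2), goal (0,2), distance |2-0|+|2-2| = 2
Sum: 0 + 0 + 3 + 1 + 1 + 1 + 3 + 2 = 11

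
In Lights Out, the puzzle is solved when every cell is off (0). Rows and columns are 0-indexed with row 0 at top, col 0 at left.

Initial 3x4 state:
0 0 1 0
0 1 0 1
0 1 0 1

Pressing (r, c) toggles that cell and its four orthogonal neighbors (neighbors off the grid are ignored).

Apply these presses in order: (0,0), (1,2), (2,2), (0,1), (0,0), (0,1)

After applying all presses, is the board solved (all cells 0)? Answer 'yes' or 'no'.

Answer: yes

Derivation:
After press 1 at (0,0):
1 1 1 0
1 1 0 1
0 1 0 1

After press 2 at (1,2):
1 1 0 0
1 0 1 0
0 1 1 1

After press 3 at (2,2):
1 1 0 0
1 0 0 0
0 0 0 0

After press 4 at (0,1):
0 0 1 0
1 1 0 0
0 0 0 0

After press 5 at (0,0):
1 1 1 0
0 1 0 0
0 0 0 0

After press 6 at (0,1):
0 0 0 0
0 0 0 0
0 0 0 0

Lights still on: 0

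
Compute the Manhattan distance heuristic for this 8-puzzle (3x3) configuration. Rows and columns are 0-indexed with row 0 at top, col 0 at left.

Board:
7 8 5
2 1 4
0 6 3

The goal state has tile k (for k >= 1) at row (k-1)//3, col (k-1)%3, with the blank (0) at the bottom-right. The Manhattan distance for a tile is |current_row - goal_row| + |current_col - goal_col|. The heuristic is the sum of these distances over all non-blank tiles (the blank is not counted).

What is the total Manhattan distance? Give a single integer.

Tile 7: (0,0)->(2,0) = 2
Tile 8: (0,1)->(2,1) = 2
Tile 5: (0,2)->(1,1) = 2
Tile 2: (1,0)->(0,1) = 2
Tile 1: (1,1)->(0,0) = 2
Tile 4: (1,2)->(1,0) = 2
Tile 6: (2,1)->(1,2) = 2
Tile 3: (2,2)->(0,2) = 2
Sum: 2 + 2 + 2 + 2 + 2 + 2 + 2 + 2 = 16

Answer: 16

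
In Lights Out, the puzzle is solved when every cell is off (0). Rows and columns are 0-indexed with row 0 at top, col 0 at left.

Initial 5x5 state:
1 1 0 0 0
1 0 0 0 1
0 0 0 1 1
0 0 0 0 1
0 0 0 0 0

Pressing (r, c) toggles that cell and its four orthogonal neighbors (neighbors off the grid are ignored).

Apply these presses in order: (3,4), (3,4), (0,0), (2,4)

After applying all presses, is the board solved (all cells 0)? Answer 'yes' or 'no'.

After press 1 at (3,4):
1 1 0 0 0
1 0 0 0 1
0 0 0 1 0
0 0 0 1 0
0 0 0 0 1

After press 2 at (3,4):
1 1 0 0 0
1 0 0 0 1
0 0 0 1 1
0 0 0 0 1
0 0 0 0 0

After press 3 at (0,0):
0 0 0 0 0
0 0 0 0 1
0 0 0 1 1
0 0 0 0 1
0 0 0 0 0

After press 4 at (2,4):
0 0 0 0 0
0 0 0 0 0
0 0 0 0 0
0 0 0 0 0
0 0 0 0 0

Lights still on: 0

Answer: yes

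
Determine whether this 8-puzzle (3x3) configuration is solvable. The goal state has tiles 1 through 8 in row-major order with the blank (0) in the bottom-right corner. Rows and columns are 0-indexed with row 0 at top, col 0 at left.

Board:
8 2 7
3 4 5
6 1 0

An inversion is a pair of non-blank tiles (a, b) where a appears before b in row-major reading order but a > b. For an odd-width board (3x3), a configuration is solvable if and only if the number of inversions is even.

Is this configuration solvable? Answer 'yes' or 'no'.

Answer: no

Derivation:
Inversions (pairs i<j in row-major order where tile[i] > tile[j] > 0): 17
17 is odd, so the puzzle is not solvable.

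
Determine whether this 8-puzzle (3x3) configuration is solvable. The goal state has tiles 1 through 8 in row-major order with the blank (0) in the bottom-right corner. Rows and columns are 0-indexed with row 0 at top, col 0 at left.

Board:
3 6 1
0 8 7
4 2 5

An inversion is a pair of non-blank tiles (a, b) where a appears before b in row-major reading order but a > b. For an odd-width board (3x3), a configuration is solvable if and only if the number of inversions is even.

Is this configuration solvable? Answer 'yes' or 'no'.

Answer: yes

Derivation:
Inversions (pairs i<j in row-major order where tile[i] > tile[j] > 0): 14
14 is even, so the puzzle is solvable.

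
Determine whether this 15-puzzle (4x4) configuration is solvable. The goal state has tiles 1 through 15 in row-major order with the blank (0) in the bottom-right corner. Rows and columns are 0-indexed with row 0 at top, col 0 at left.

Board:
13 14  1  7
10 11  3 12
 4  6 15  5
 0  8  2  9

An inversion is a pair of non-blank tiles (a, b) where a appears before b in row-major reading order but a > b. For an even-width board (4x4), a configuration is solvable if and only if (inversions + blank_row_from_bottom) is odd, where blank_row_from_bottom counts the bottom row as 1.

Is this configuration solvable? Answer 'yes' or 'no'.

Inversions: 59
Blank is in row 3 (0-indexed from top), which is row 1 counting from the bottom (bottom = 1).
59 + 1 = 60, which is even, so the puzzle is not solvable.

Answer: no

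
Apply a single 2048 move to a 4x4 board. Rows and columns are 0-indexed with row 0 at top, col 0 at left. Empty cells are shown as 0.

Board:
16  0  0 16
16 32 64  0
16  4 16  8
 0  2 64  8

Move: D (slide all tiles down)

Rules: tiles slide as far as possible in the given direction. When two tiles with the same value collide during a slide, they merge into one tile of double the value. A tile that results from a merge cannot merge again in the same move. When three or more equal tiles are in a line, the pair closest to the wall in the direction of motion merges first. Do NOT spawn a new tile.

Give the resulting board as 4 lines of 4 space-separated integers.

Slide down:
col 0: [16, 16, 16, 0] -> [0, 0, 16, 32]
col 1: [0, 32, 4, 2] -> [0, 32, 4, 2]
col 2: [0, 64, 16, 64] -> [0, 64, 16, 64]
col 3: [16, 0, 8, 8] -> [0, 0, 16, 16]

Answer:  0  0  0  0
 0 32 64  0
16  4 16 16
32  2 64 16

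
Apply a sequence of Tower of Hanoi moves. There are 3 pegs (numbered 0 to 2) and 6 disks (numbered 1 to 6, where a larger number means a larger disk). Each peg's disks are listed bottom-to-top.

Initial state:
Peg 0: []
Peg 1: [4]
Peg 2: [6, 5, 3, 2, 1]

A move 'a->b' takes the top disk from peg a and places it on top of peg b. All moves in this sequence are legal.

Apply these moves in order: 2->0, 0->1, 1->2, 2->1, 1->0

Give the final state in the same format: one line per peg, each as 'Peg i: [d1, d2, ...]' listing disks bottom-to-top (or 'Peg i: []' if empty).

Answer: Peg 0: [1]
Peg 1: [4]
Peg 2: [6, 5, 3, 2]

Derivation:
After move 1 (2->0):
Peg 0: [1]
Peg 1: [4]
Peg 2: [6, 5, 3, 2]

After move 2 (0->1):
Peg 0: []
Peg 1: [4, 1]
Peg 2: [6, 5, 3, 2]

After move 3 (1->2):
Peg 0: []
Peg 1: [4]
Peg 2: [6, 5, 3, 2, 1]

After move 4 (2->1):
Peg 0: []
Peg 1: [4, 1]
Peg 2: [6, 5, 3, 2]

After move 5 (1->0):
Peg 0: [1]
Peg 1: [4]
Peg 2: [6, 5, 3, 2]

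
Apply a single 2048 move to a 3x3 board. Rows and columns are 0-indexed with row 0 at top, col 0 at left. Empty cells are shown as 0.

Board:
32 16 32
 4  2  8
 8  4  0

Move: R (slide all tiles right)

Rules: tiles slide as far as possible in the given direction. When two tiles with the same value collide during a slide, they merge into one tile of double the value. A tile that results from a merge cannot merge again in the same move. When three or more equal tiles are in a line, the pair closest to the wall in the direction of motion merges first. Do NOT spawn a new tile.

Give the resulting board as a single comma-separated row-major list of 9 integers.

Answer: 32, 16, 32, 4, 2, 8, 0, 8, 4

Derivation:
Slide right:
row 0: [32, 16, 32] -> [32, 16, 32]
row 1: [4, 2, 8] -> [4, 2, 8]
row 2: [8, 4, 0] -> [0, 8, 4]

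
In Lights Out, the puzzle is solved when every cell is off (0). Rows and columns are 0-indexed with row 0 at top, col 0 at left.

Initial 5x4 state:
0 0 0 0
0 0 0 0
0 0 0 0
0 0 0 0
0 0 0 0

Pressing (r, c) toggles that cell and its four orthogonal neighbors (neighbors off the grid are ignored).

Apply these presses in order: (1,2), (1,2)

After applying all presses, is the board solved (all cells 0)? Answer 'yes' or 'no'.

Answer: yes

Derivation:
After press 1 at (1,2):
0 0 1 0
0 1 1 1
0 0 1 0
0 0 0 0
0 0 0 0

After press 2 at (1,2):
0 0 0 0
0 0 0 0
0 0 0 0
0 0 0 0
0 0 0 0

Lights still on: 0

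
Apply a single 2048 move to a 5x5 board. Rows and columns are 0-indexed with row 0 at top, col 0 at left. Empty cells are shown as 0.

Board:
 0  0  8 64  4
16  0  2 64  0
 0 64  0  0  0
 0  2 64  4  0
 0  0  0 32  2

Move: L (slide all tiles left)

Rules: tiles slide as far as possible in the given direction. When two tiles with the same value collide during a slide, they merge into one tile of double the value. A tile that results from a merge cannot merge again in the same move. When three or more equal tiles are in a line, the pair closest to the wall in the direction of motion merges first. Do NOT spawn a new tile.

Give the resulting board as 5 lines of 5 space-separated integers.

Slide left:
row 0: [0, 0, 8, 64, 4] -> [8, 64, 4, 0, 0]
row 1: [16, 0, 2, 64, 0] -> [16, 2, 64, 0, 0]
row 2: [0, 64, 0, 0, 0] -> [64, 0, 0, 0, 0]
row 3: [0, 2, 64, 4, 0] -> [2, 64, 4, 0, 0]
row 4: [0, 0, 0, 32, 2] -> [32, 2, 0, 0, 0]

Answer:  8 64  4  0  0
16  2 64  0  0
64  0  0  0  0
 2 64  4  0  0
32  2  0  0  0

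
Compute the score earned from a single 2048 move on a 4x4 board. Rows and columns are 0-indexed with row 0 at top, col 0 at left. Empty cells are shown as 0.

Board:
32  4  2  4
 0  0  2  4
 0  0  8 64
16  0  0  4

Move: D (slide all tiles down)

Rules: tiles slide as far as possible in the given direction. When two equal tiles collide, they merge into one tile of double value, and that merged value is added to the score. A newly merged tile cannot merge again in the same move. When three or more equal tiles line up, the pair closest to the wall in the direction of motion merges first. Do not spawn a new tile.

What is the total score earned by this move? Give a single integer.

Answer: 12

Derivation:
Slide down:
col 0: [32, 0, 0, 16] -> [0, 0, 32, 16]  score +0 (running 0)
col 1: [4, 0, 0, 0] -> [0, 0, 0, 4]  score +0 (running 0)
col 2: [2, 2, 8, 0] -> [0, 0, 4, 8]  score +4 (running 4)
col 3: [4, 4, 64, 4] -> [0, 8, 64, 4]  score +8 (running 12)
Board after move:
 0  0  0  0
 0  0  0  8
32  0  4 64
16  4  8  4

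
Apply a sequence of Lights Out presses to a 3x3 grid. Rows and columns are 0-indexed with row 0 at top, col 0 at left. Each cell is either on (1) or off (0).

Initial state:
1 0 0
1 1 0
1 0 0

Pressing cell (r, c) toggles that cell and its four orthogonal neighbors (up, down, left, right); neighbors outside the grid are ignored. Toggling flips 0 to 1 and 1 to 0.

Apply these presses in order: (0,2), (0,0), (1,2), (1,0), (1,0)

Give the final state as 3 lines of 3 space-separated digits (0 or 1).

Answer: 0 0 0
0 0 0
1 0 1

Derivation:
After press 1 at (0,2):
1 1 1
1 1 1
1 0 0

After press 2 at (0,0):
0 0 1
0 1 1
1 0 0

After press 3 at (1,2):
0 0 0
0 0 0
1 0 1

After press 4 at (1,0):
1 0 0
1 1 0
0 0 1

After press 5 at (1,0):
0 0 0
0 0 0
1 0 1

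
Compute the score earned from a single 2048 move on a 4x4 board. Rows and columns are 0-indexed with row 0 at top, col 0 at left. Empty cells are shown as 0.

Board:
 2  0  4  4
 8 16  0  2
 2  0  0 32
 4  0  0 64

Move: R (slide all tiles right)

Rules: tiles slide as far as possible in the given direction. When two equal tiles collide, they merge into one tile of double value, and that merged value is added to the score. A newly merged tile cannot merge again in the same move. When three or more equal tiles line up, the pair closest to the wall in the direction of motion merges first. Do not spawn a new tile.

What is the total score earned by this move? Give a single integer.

Answer: 8

Derivation:
Slide right:
row 0: [2, 0, 4, 4] -> [0, 0, 2, 8]  score +8 (running 8)
row 1: [8, 16, 0, 2] -> [0, 8, 16, 2]  score +0 (running 8)
row 2: [2, 0, 0, 32] -> [0, 0, 2, 32]  score +0 (running 8)
row 3: [4, 0, 0, 64] -> [0, 0, 4, 64]  score +0 (running 8)
Board after move:
 0  0  2  8
 0  8 16  2
 0  0  2 32
 0  0  4 64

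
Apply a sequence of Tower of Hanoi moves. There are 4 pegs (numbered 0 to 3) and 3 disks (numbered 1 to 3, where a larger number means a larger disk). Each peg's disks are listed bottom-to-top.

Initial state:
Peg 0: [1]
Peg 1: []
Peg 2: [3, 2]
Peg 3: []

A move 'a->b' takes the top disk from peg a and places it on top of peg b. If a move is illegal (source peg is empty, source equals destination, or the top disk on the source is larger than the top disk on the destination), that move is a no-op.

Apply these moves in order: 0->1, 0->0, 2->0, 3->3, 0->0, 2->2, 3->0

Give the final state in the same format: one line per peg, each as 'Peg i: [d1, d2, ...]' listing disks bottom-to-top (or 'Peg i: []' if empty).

Answer: Peg 0: [2]
Peg 1: [1]
Peg 2: [3]
Peg 3: []

Derivation:
After move 1 (0->1):
Peg 0: []
Peg 1: [1]
Peg 2: [3, 2]
Peg 3: []

After move 2 (0->0):
Peg 0: []
Peg 1: [1]
Peg 2: [3, 2]
Peg 3: []

After move 3 (2->0):
Peg 0: [2]
Peg 1: [1]
Peg 2: [3]
Peg 3: []

After move 4 (3->3):
Peg 0: [2]
Peg 1: [1]
Peg 2: [3]
Peg 3: []

After move 5 (0->0):
Peg 0: [2]
Peg 1: [1]
Peg 2: [3]
Peg 3: []

After move 6 (2->2):
Peg 0: [2]
Peg 1: [1]
Peg 2: [3]
Peg 3: []

After move 7 (3->0):
Peg 0: [2]
Peg 1: [1]
Peg 2: [3]
Peg 3: []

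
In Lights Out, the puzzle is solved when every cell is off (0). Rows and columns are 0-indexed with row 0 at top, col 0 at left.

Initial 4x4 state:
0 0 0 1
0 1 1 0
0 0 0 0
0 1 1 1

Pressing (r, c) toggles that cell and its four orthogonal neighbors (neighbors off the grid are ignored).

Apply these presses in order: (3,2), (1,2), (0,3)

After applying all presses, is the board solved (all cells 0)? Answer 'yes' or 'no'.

Answer: yes

Derivation:
After press 1 at (3,2):
0 0 0 1
0 1 1 0
0 0 1 0
0 0 0 0

After press 2 at (1,2):
0 0 1 1
0 0 0 1
0 0 0 0
0 0 0 0

After press 3 at (0,3):
0 0 0 0
0 0 0 0
0 0 0 0
0 0 0 0

Lights still on: 0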